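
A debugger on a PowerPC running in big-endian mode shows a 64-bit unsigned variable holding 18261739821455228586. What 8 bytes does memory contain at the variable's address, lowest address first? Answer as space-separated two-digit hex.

18261739821455228586 in hexadecimal, padded to 64 bits, is 0xFD6EBB9CDE71BEAA.
Split into bytes (most-significant first): FD 6E BB 9C DE 71 BE AA.
Big-endian stores the most-significant byte at the lowest address.
So the memory order matches the most-significant-first order: FD 6E BB 9C DE 71 BE AA.

FD 6E BB 9C DE 71 BE AA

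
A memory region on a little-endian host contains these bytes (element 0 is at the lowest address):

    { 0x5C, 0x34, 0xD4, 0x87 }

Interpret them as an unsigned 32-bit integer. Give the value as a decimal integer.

Little-endian stores the least-significant byte at the lowest address.
Reassemble most-significant byte first: 87 D4 34 5C → 0x87D4345C.
0x87D4345C = 2278831196.

2278831196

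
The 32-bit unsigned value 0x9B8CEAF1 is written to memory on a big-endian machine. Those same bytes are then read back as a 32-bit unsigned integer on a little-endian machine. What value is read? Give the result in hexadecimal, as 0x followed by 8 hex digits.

0xF1EA8C9B

Stored big-endian, the bytes at ascending addresses are 9B 8C EA F1.
Read back as little-endian, the first byte is least significant, giving 0xF1EA8C9B.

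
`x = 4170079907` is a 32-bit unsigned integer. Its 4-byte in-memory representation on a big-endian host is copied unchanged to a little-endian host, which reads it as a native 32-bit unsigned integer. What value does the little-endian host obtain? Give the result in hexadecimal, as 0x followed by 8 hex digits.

0xA35E8EF8

4170079907 in 32-bit hexadecimal is 0xF88E5EA3.
Stored big-endian, the bytes at ascending addresses are F8 8E 5E A3.
Read back as little-endian, the first byte is least significant, giving 0xA35E8EF8.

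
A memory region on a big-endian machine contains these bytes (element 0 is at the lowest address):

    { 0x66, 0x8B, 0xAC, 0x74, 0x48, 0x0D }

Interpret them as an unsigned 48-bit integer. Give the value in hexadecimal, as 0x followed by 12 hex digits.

Big-endian stores the most-significant byte at the lowest address.
The bytes are already most-significant first: 0x668BAC74480D.

0x668BAC74480D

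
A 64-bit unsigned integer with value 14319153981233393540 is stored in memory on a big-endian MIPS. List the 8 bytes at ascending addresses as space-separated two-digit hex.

14319153981233393540 in hexadecimal, padded to 64 bits, is 0xC6B7DAAE07896F84.
Split into bytes (most-significant first): C6 B7 DA AE 07 89 6F 84.
Big-endian stores the most-significant byte at the lowest address.
So the memory order matches the most-significant-first order: C6 B7 DA AE 07 89 6F 84.

C6 B7 DA AE 07 89 6F 84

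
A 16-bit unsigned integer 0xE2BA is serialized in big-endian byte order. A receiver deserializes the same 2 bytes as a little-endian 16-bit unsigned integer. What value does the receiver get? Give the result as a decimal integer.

Stored big-endian, the bytes at ascending addresses are E2 BA.
Read back as little-endian, the first byte is least significant, giving 0xBAE2.
0xBAE2 = 47842.

47842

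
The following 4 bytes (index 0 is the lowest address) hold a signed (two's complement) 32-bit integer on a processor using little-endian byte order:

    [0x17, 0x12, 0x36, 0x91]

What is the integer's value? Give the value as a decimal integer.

-1858727401

Little-endian: lowest address holds the least-significant byte.
Reassemble most-significant byte first: 91 36 12 17 → 0x91361217.
Top bit is set, so as a signed 32-bit value this is 0x91361217 − 2^32 = -1858727401.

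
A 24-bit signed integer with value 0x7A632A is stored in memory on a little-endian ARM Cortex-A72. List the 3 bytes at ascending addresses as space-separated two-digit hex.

Split into bytes (most-significant first): 7A 63 2A.
In little-endian order the low byte comes first in memory.
So at ascending addresses the bytes are 2A 63 7A.

2A 63 7A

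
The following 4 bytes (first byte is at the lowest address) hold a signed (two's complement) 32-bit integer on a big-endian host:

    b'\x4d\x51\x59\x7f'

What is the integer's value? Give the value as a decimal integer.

Big-endian: lowest address holds the most-significant byte.
The bytes are already most-significant first: 0x4D51597F.
0x4D51597F = 1297176959.

1297176959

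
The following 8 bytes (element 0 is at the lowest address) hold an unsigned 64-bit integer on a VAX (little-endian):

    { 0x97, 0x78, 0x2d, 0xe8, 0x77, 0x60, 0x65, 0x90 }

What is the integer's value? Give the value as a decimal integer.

Little-endian: lowest address holds the least-significant byte.
Reassemble most-significant byte first: 90 65 60 77 E8 2D 78 97 → 0x90656077E82D7897.
0x90656077E82D7897 = 10404828582222067863.

10404828582222067863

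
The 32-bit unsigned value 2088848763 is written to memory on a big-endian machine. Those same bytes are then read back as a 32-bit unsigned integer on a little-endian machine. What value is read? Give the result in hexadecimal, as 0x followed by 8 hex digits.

2088848763 in 32-bit hexadecimal is 0x7C814D7B.
Stored big-endian, the bytes at ascending addresses are 7C 81 4D 7B.
Read back as little-endian, the first byte is least significant, giving 0x7B4D817C.

0x7B4D817C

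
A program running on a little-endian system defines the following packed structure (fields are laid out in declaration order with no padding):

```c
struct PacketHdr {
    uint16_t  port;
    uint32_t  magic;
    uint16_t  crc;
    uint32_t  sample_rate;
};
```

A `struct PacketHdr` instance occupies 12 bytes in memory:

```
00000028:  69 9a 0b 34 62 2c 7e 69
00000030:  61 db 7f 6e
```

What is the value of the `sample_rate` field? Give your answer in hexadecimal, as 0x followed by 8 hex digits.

0x6E7FDB61

`sample_rate` follows `port` (2 B), `magic` (4 B), `crc` (2 B), so it starts at offset 2 + 4 + 2 = 8 and occupies 4 bytes.
Bytes at offsets 8..11: 61 DB 7F 6E.
Little-endian: lowest address holds the least-significant byte.
Reassemble most-significant byte first: 6E 7F DB 61 → 0x6E7FDB61.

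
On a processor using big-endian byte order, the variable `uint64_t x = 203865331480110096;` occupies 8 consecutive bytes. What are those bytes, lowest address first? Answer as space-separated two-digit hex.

02 D4 46 70 58 E3 A4 10

203865331480110096 in hexadecimal, padded to 64 bits, is 0x02D4467058E3A410.
Split into bytes (most-significant first): 02 D4 46 70 58 E3 A4 10.
Big-endian: lowest address holds the most-significant byte.
So the memory order matches the most-significant-first order: 02 D4 46 70 58 E3 A4 10.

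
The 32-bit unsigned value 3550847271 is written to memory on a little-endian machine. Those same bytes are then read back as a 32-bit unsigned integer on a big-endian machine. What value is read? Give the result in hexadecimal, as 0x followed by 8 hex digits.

3550847271 in 32-bit hexadecimal is 0xD3A5A127.
Stored little-endian, the bytes at ascending addresses are 27 A1 A5 D3.
Read back as big-endian, the last byte is least significant, giving 0x27A1A5D3.

0x27A1A5D3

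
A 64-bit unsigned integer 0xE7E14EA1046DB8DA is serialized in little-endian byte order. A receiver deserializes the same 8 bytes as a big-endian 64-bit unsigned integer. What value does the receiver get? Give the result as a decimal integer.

15760466762636648935

Stored little-endian, the bytes at ascending addresses are DA B8 6D 04 A1 4E E1 E7.
Read back as big-endian, the last byte is least significant, giving 0xDAB86D04A14EE1E7.
0xDAB86D04A14EE1E7 = 15760466762636648935.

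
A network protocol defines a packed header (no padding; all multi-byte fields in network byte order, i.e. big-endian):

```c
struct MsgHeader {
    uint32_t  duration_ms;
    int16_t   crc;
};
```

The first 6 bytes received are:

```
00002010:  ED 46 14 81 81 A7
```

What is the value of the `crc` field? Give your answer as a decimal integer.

-32345

`crc` follows `duration_ms` (4 bytes), so it starts at byte offset 4 and occupies 2 bytes.
Bytes at offsets 4..5: 81 A7.
Big-endian: lowest address holds the most-significant byte.
The bytes are already most-significant first: 0x81A7.
Top bit is set, so as a signed 16-bit value this is 0x81A7 − 2^16 = -32345.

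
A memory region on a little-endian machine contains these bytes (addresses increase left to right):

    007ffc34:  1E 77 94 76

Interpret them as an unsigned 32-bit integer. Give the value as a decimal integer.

Little-endian stores the least-significant byte at the lowest address.
Reassemble most-significant byte first: 76 94 77 1E → 0x7694771E.
0x7694771E = 1989441310.

1989441310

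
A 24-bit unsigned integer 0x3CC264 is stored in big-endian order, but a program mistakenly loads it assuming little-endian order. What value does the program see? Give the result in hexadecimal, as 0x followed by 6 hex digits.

Stored big-endian, the bytes at ascending addresses are 3C C2 64.
Read back as little-endian, the first byte is least significant, giving 0x64C23C.

0x64C23C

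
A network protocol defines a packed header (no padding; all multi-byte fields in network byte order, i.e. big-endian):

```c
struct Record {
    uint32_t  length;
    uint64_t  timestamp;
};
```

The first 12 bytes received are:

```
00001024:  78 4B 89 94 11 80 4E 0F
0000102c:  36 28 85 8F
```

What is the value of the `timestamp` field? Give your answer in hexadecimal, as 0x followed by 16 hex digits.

`timestamp` follows `length` (4 bytes), so it starts at byte offset 4 and occupies 8 bytes.
Bytes at offsets 4..11: 11 80 4E 0F 36 28 85 8F.
Big-endian: lowest address holds the most-significant byte.
The bytes are already most-significant first: 0x11804E0F3628858F.

0x11804E0F3628858F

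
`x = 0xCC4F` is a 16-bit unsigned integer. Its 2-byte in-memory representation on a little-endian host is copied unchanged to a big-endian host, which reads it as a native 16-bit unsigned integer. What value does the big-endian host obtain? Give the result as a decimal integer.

20428

Stored little-endian, the bytes at ascending addresses are 4F CC.
Read back as big-endian, the last byte is least significant, giving 0x4FCC.
0x4FCC = 20428.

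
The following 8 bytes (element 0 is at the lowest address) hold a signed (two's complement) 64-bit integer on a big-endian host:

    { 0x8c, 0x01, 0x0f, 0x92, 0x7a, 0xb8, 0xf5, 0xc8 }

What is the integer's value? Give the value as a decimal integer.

Big-endian: lowest address holds the most-significant byte.
The bytes are already most-significant first: 0x8C010F927AB8F5C8.
Top bit is set, so as a signed 64-bit value this is 0x8C010F927AB8F5C8 − 2^64 = -8358382311624346168.

-8358382311624346168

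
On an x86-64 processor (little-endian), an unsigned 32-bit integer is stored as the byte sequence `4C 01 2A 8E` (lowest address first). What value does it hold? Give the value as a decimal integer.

Little-endian: lowest address holds the least-significant byte.
Reassemble most-significant byte first: 8E 2A 01 4C → 0x8E2A014C.
0x8E2A014C = 2385117516.

2385117516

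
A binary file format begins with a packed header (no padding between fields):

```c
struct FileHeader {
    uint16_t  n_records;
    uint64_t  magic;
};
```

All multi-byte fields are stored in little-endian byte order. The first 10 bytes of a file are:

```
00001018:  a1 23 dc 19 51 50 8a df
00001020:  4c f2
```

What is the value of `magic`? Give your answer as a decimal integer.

`magic` follows `n_records` (2 bytes), so it starts at byte offset 2 and occupies 8 bytes.
Bytes at offsets 2..9: DC 19 51 50 8A DF 4C F2.
In little-endian order the low byte comes first in memory.
Reassemble most-significant byte first: F2 4C DF 8A 50 51 19 DC → 0xF24CDF8A505119DC.
0xF24CDF8A505119DC = 17459575640554543580.

17459575640554543580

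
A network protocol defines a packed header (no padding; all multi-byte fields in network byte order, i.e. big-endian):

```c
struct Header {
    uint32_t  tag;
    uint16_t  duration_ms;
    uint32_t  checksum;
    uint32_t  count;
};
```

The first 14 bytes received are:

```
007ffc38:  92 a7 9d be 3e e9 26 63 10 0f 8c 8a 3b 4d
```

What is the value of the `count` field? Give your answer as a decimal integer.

2357869389

`count` follows `tag` (4 B), `duration_ms` (2 B), `checksum` (4 B), so it starts at offset 4 + 2 + 4 = 10 and occupies 4 bytes.
Bytes at offsets 10..13: 8C 8A 3B 4D.
Big-endian: lowest address holds the most-significant byte.
The bytes are already most-significant first: 0x8C8A3B4D.
0x8C8A3B4D = 2357869389.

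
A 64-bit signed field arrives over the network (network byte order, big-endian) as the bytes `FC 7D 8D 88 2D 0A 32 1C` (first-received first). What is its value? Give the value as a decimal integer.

-252890388052168164

Big-endian: lowest address holds the most-significant byte.
The bytes are already most-significant first: 0xFC7D8D882D0A321C.
Top bit is set, so as a signed 64-bit value this is 0xFC7D8D882D0A321C − 2^64 = -252890388052168164.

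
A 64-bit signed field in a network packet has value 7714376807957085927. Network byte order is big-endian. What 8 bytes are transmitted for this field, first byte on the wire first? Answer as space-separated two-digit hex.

6B 0E F8 D5 95 CB 3E E7

7714376807957085927 in hexadecimal, padded to 64 bits, is 0x6B0EF8D595CB3EE7.
Split into bytes (most-significant first): 6B 0E F8 D5 95 CB 3E E7.
In big-endian order the high byte comes first in memory.
So the memory order matches the most-significant-first order: 6B 0E F8 D5 95 CB 3E E7.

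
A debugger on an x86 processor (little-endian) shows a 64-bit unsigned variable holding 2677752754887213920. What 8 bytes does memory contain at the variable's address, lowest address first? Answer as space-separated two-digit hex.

60 43 60 77 F1 49 29 25

2677752754887213920 in hexadecimal, padded to 64 bits, is 0x252949F177604360.
Split into bytes (most-significant first): 25 29 49 F1 77 60 43 60.
In little-endian order the low byte comes first in memory.
So at ascending addresses the bytes are 60 43 60 77 F1 49 29 25.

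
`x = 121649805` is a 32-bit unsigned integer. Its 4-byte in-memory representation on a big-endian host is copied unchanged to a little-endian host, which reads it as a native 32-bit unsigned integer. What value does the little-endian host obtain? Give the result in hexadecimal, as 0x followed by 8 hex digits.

0x8D3A4007

121649805 in 32-bit hexadecimal is 0x07403A8D.
Stored big-endian, the bytes at ascending addresses are 07 40 3A 8D.
Read back as little-endian, the first byte is least significant, giving 0x8D3A4007.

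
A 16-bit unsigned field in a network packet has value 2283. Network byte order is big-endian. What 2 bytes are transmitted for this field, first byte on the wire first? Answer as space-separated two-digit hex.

08 EB

2283 in hexadecimal, padded to 16 bits, is 0x08EB.
Split into bytes (most-significant first): 08 EB.
Big-endian: lowest address holds the most-significant byte.
So the memory order matches the most-significant-first order: 08 EB.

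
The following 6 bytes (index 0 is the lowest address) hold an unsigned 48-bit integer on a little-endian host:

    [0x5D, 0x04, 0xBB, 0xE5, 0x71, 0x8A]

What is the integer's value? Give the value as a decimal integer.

Little-endian: lowest address holds the least-significant byte.
Reassemble most-significant byte first: 8A 71 E5 BB 04 5D → 0x8A71E5BB045D.
0x8A71E5BB045D = 152221790176349.

152221790176349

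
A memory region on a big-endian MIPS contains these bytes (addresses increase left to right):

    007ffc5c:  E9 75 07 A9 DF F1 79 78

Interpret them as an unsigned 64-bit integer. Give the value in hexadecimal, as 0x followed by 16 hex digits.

Big-endian stores the most-significant byte at the lowest address.
The bytes are already most-significant first: 0xE97507A9DFF17978.

0xE97507A9DFF17978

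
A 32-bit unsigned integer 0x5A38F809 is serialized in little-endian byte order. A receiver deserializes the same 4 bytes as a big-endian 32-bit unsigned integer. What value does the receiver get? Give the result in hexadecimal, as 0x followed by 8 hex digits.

Stored little-endian, the bytes at ascending addresses are 09 F8 38 5A.
Read back as big-endian, the last byte is least significant, giving 0x09F8385A.

0x09F8385A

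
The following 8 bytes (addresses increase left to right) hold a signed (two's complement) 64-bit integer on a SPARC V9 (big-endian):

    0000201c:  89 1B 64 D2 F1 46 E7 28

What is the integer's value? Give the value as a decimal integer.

-8567143008988371160

Big-endian stores the most-significant byte at the lowest address.
The bytes are already most-significant first: 0x891B64D2F146E728.
Top bit is set, so as a signed 64-bit value this is 0x891B64D2F146E728 − 2^64 = -8567143008988371160.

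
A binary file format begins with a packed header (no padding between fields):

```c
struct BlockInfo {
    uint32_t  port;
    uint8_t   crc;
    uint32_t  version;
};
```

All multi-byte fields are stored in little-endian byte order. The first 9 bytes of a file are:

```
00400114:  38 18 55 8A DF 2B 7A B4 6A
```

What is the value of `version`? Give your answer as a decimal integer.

1790212651

`version` follows `port` (4 B), `crc` (1 B), so it starts at offset 4 + 1 = 5 and occupies 4 bytes.
Bytes at offsets 5..8: 2B 7A B4 6A.
Little-endian stores the least-significant byte at the lowest address.
Reassemble most-significant byte first: 6A B4 7A 2B → 0x6AB47A2B.
0x6AB47A2B = 1790212651.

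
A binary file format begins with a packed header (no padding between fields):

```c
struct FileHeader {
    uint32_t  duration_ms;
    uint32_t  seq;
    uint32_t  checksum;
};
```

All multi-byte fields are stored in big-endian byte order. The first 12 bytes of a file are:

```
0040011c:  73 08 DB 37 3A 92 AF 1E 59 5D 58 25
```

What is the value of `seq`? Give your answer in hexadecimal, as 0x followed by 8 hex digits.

0x3A92AF1E

`seq` follows `duration_ms` (4 bytes), so it starts at byte offset 4 and occupies 4 bytes.
Bytes at offsets 4..7: 3A 92 AF 1E.
In big-endian order the high byte comes first in memory.
The bytes are already most-significant first: 0x3A92AF1E.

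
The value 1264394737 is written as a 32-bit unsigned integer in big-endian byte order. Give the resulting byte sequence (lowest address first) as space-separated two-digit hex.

4B 5D 21 F1

1264394737 in hexadecimal, padded to 32 bits, is 0x4B5D21F1.
Split into bytes (most-significant first): 4B 5D 21 F1.
In big-endian order the high byte comes first in memory.
So the memory order matches the most-significant-first order: 4B 5D 21 F1.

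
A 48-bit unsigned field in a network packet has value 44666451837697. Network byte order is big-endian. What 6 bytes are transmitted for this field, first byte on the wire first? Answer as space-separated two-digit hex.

28 9F B7 FE C3 01

44666451837697 in hexadecimal, padded to 48 bits, is 0x289FB7FEC301.
Split into bytes (most-significant first): 28 9F B7 FE C3 01.
In big-endian order the high byte comes first in memory.
So the memory order matches the most-significant-first order: 28 9F B7 FE C3 01.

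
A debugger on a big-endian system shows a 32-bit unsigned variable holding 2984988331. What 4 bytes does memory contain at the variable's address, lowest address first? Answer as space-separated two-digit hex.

B1 EB 4E AB

2984988331 in hexadecimal, padded to 32 bits, is 0xB1EB4EAB.
Split into bytes (most-significant first): B1 EB 4E AB.
Big-endian stores the most-significant byte at the lowest address.
So the memory order matches the most-significant-first order: B1 EB 4E AB.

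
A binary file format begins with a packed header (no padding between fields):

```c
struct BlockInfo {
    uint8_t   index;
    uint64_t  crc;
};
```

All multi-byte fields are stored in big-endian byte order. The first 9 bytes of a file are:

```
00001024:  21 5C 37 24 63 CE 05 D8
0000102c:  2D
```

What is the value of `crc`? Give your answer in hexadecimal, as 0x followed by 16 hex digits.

`crc` follows `index` (1 byte), so it starts at byte offset 1 and occupies 8 bytes.
Bytes at offsets 1..8: 5C 37 24 63 CE 05 D8 2D.
Big-endian: lowest address holds the most-significant byte.
The bytes are already most-significant first: 0x5C372463CE05D82D.

0x5C372463CE05D82D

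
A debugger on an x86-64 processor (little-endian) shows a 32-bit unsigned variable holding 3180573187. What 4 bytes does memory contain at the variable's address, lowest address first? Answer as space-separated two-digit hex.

03 B2 93 BD

3180573187 in hexadecimal, padded to 32 bits, is 0xBD93B203.
Split into bytes (most-significant first): BD 93 B2 03.
Little-endian stores the least-significant byte at the lowest address.
So at ascending addresses the bytes are 03 B2 93 BD.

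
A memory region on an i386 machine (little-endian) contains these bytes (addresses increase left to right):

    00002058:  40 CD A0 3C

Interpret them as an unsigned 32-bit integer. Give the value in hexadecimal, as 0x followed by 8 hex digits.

Little-endian: lowest address holds the least-significant byte.
Reassemble most-significant byte first: 3C A0 CD 40 → 0x3CA0CD40.

0x3CA0CD40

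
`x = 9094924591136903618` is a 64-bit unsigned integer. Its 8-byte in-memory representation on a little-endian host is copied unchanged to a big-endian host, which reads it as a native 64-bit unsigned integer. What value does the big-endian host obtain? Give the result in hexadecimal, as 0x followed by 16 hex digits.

9094924591136903618 in 64-bit hexadecimal is 0x7E37A9BA89AE11C2.
Stored little-endian, the bytes at ascending addresses are C2 11 AE 89 BA A9 37 7E.
Read back as big-endian, the last byte is least significant, giving 0xC211AE89BAA9377E.

0xC211AE89BAA9377E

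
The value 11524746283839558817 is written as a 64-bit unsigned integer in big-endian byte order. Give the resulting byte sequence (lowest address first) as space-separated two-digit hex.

11524746283839558817 in hexadecimal, padded to 64 bits, is 0x9FF01FAF36C294A1.
Split into bytes (most-significant first): 9F F0 1F AF 36 C2 94 A1.
Big-endian stores the most-significant byte at the lowest address.
So the memory order matches the most-significant-first order: 9F F0 1F AF 36 C2 94 A1.

9F F0 1F AF 36 C2 94 A1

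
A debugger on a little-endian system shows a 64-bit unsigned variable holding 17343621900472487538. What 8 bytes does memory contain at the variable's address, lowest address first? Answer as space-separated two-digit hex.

72 0E 59 60 3A EC B0 F0

17343621900472487538 in hexadecimal, padded to 64 bits, is 0xF0B0EC3A60590E72.
Split into bytes (most-significant first): F0 B0 EC 3A 60 59 0E 72.
Little-endian: lowest address holds the least-significant byte.
So at ascending addresses the bytes are 72 0E 59 60 3A EC B0 F0.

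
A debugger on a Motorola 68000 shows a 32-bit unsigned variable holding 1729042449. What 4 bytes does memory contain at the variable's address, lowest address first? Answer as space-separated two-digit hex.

67 0F 18 11

1729042449 in hexadecimal, padded to 32 bits, is 0x670F1811.
Split into bytes (most-significant first): 67 0F 18 11.
In big-endian order the high byte comes first in memory.
So the memory order matches the most-significant-first order: 67 0F 18 11.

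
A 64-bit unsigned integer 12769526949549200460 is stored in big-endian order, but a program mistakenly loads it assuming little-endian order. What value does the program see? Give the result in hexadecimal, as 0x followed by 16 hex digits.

0x4C54A8D11A7936B1

12769526949549200460 in 64-bit hexadecimal is 0xB136791AD1A8544C.
Stored big-endian, the bytes at ascending addresses are B1 36 79 1A D1 A8 54 4C.
Read back as little-endian, the first byte is least significant, giving 0x4C54A8D11A7936B1.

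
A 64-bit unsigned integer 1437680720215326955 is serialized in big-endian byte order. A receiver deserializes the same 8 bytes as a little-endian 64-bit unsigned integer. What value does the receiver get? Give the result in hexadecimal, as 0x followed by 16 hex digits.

1437680720215326955 in 64-bit hexadecimal is 0x13F3AAFF74DCC0EB.
Stored big-endian, the bytes at ascending addresses are 13 F3 AA FF 74 DC C0 EB.
Read back as little-endian, the first byte is least significant, giving 0xEBC0DC74FFAAF313.

0xEBC0DC74FFAAF313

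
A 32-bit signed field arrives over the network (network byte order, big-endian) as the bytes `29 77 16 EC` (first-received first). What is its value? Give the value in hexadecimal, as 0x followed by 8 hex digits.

0x297716EC

Big-endian: lowest address holds the most-significant byte.
The bytes are already most-significant first: 0x297716EC.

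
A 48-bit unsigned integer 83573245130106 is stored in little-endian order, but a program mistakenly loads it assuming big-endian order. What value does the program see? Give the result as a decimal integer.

134920331133516

83573245130106 in 48-bit hexadecimal is 0x4C026996B57A.
Stored little-endian, the bytes at ascending addresses are 7A B5 96 69 02 4C.
Read back as big-endian, the last byte is least significant, giving 0x7AB59669024C.
0x7AB59669024C = 134920331133516.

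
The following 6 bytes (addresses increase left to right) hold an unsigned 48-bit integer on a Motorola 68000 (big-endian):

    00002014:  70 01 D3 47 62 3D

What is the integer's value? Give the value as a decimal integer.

Big-endian stores the most-significant byte at the lowest address.
The bytes are already most-significant first: 0x7001D347623D.
0x7001D347623D = 123153141948989.

123153141948989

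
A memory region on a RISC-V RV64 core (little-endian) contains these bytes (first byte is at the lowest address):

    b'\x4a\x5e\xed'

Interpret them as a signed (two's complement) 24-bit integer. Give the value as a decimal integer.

Little-endian stores the least-significant byte at the lowest address.
Reassemble most-significant byte first: ED 5E 4A → 0xED5E4A.
Top bit is set, so as a signed 24-bit value this is 0xED5E4A − 2^24 = -1221046.

-1221046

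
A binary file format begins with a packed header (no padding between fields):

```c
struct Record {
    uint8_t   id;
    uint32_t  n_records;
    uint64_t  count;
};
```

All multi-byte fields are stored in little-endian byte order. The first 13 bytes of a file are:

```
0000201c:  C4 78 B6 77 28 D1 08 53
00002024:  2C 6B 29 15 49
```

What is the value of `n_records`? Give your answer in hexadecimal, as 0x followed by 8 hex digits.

0x2877B678

`n_records` follows `id` (1 byte), so it starts at byte offset 1 and occupies 4 bytes.
Bytes at offsets 1..4: 78 B6 77 28.
Little-endian stores the least-significant byte at the lowest address.
Reassemble most-significant byte first: 28 77 B6 78 → 0x2877B678.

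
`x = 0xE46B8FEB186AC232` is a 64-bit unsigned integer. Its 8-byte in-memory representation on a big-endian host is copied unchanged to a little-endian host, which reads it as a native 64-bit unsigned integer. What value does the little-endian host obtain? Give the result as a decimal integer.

3657602502642068452

Stored big-endian, the bytes at ascending addresses are E4 6B 8F EB 18 6A C2 32.
Read back as little-endian, the first byte is least significant, giving 0x32C26A18EB8F6BE4.
0x32C26A18EB8F6BE4 = 3657602502642068452.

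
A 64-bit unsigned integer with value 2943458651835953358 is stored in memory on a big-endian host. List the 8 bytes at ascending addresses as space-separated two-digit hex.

2943458651835953358 in hexadecimal, padded to 64 bits, is 0x28D9440C79BB70CE.
Split into bytes (most-significant first): 28 D9 44 0C 79 BB 70 CE.
In big-endian order the high byte comes first in memory.
So the memory order matches the most-significant-first order: 28 D9 44 0C 79 BB 70 CE.

28 D9 44 0C 79 BB 70 CE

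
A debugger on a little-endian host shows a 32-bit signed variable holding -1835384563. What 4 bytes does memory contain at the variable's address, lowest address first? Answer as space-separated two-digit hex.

0D 41 9A 92

Two's complement of -1835384563 in 32 bits: 1835384563 = 0x6D65BEF3; invert → 0x929A410C; add 1 → 0x929A410D.
Split into bytes (most-significant first): 92 9A 41 0D.
In little-endian order the low byte comes first in memory.
So at ascending addresses the bytes are 0D 41 9A 92.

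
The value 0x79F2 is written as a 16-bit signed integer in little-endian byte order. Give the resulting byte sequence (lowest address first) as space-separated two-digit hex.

Split into bytes (most-significant first): 79 F2.
In little-endian order the low byte comes first in memory.
So at ascending addresses the bytes are F2 79.

F2 79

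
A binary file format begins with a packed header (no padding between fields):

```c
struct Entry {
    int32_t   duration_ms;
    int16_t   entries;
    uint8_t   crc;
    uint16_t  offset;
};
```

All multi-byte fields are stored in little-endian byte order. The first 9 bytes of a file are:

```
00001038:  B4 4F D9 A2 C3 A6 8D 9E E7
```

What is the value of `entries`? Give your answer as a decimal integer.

`entries` follows `duration_ms` (4 bytes), so it starts at byte offset 4 and occupies 2 bytes.
Bytes at offsets 4..5: C3 A6.
In little-endian order the low byte comes first in memory.
Reassemble most-significant byte first: A6 C3 → 0xA6C3.
Top bit is set, so as a signed 16-bit value this is 0xA6C3 − 2^16 = -22845.

-22845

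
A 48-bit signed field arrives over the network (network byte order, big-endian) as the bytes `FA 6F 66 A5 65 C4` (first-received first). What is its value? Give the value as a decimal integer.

-6118606281276

Big-endian stores the most-significant byte at the lowest address.
The bytes are already most-significant first: 0xFA6F66A565C4.
Top bit is set, so as a signed 48-bit value this is 0xFA6F66A565C4 − 2^48 = -6118606281276.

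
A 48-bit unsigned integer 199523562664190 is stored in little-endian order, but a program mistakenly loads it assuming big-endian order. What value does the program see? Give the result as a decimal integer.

280032189839285

199523562664190 in 48-bit hexadecimal is 0xB5773313B0FE.
Stored little-endian, the bytes at ascending addresses are FE B0 13 33 77 B5.
Read back as big-endian, the last byte is least significant, giving 0xFEB0133377B5.
0xFEB0133377B5 = 280032189839285.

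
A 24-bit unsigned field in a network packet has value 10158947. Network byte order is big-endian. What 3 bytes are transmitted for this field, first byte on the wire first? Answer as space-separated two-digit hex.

10158947 in hexadecimal, padded to 24 bits, is 0x9B0363.
Split into bytes (most-significant first): 9B 03 63.
In big-endian order the high byte comes first in memory.
So the memory order matches the most-significant-first order: 9B 03 63.

9B 03 63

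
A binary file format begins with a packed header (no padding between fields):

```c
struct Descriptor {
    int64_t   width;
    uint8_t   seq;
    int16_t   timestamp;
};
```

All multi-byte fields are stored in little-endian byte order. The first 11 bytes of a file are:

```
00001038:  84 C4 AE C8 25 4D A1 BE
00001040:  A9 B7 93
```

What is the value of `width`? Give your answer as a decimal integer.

-4710398910576802684

`width` is the first field, at byte offset 0, occupying 8 bytes.
Bytes at offsets 0..7: 84 C4 AE C8 25 4D A1 BE.
Little-endian: lowest address holds the least-significant byte.
Reassemble most-significant byte first: BE A1 4D 25 C8 AE C4 84 → 0xBEA14D25C8AEC484.
Top bit is set, so as a signed 64-bit value this is 0xBEA14D25C8AEC484 − 2^64 = -4710398910576802684.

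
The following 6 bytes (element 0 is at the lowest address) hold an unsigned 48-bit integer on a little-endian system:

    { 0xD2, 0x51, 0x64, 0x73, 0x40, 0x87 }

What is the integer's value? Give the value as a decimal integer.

148710883611090

Little-endian: lowest address holds the least-significant byte.
Reassemble most-significant byte first: 87 40 73 64 51 D2 → 0x8740736451D2.
0x8740736451D2 = 148710883611090.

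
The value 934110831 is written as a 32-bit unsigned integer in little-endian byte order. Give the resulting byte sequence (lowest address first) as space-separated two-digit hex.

6F 66 AD 37

934110831 in hexadecimal, padded to 32 bits, is 0x37AD666F.
Split into bytes (most-significant first): 37 AD 66 6F.
Little-endian stores the least-significant byte at the lowest address.
So at ascending addresses the bytes are 6F 66 AD 37.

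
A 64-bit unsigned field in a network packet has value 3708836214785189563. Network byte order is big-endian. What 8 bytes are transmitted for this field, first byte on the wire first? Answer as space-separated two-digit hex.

3708836214785189563 in hexadecimal, padded to 64 bits, is 0x33786EE3186026BB.
Split into bytes (most-significant first): 33 78 6E E3 18 60 26 BB.
Big-endian: lowest address holds the most-significant byte.
So the memory order matches the most-significant-first order: 33 78 6E E3 18 60 26 BB.

33 78 6E E3 18 60 26 BB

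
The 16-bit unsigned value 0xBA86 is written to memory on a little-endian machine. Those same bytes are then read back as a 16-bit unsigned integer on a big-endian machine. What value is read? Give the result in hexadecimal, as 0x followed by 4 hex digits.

Stored little-endian, the bytes at ascending addresses are 86 BA.
Read back as big-endian, the last byte is least significant, giving 0x86BA.

0x86BA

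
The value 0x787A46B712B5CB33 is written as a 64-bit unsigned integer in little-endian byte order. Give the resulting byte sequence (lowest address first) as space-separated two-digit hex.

33 CB B5 12 B7 46 7A 78

Split into bytes (most-significant first): 78 7A 46 B7 12 B5 CB 33.
Little-endian stores the least-significant byte at the lowest address.
So at ascending addresses the bytes are 33 CB B5 12 B7 46 7A 78.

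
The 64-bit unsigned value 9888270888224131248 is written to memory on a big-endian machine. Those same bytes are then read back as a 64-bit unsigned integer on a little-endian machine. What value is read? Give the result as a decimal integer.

9888270888224131248 in 64-bit hexadecimal is 0x893A31FB876F88B0.
Stored big-endian, the bytes at ascending addresses are 89 3A 31 FB 87 6F 88 B0.
Read back as little-endian, the first byte is least significant, giving 0xB0886F87FB313A89.
0xB0886F87FB313A89 = 12720539777333541513.

12720539777333541513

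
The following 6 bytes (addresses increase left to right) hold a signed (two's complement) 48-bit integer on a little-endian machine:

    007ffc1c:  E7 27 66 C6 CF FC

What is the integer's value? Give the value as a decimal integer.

In little-endian order the low byte comes first in memory.
Reassemble most-significant byte first: FC CF C6 66 27 E7 → 0xFCCFC66627E7.
Top bit is set, so as a signed 48-bit value this is 0xFCCFC66627E7 − 2^48 = -3505659697177.

-3505659697177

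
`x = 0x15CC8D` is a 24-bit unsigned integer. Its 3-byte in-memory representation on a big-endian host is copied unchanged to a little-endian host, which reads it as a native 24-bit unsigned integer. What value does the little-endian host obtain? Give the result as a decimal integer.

Stored big-endian, the bytes at ascending addresses are 15 CC 8D.
Read back as little-endian, the first byte is least significant, giving 0x8DCC15.
0x8DCC15 = 9292821.

9292821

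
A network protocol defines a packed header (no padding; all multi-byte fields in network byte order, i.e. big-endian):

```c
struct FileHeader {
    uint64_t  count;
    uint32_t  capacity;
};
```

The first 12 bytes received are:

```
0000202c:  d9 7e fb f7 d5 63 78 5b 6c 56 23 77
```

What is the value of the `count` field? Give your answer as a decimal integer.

15672240795151464539

`count` is the first field, at byte offset 0, occupying 8 bytes.
Bytes at offsets 0..7: D9 7E FB F7 D5 63 78 5B.
Big-endian: lowest address holds the most-significant byte.
The bytes are already most-significant first: 0xD97EFBF7D563785B.
0xD97EFBF7D563785B = 15672240795151464539.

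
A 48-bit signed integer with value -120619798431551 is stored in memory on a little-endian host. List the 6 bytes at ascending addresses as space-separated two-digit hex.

Two's complement of -120619798431551 in 48 bits: 120619798431551 = 0x6DB3FC3D073F; invert → 0x924C03C2F8C0; add 1 → 0x924C03C2F8C1.
Split into bytes (most-significant first): 92 4C 03 C2 F8 C1.
In little-endian order the low byte comes first in memory.
So at ascending addresses the bytes are C1 F8 C2 03 4C 92.

C1 F8 C2 03 4C 92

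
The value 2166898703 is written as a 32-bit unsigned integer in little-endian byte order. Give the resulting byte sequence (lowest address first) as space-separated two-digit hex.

0F 40 28 81

2166898703 in hexadecimal, padded to 32 bits, is 0x8128400F.
Split into bytes (most-significant first): 81 28 40 0F.
Little-endian stores the least-significant byte at the lowest address.
So at ascending addresses the bytes are 0F 40 28 81.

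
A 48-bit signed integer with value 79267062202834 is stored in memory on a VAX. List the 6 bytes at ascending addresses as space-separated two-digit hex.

79267062202834 in hexadecimal, padded to 48 bits, is 0x4817CD15C1D2.
Split into bytes (most-significant first): 48 17 CD 15 C1 D2.
In little-endian order the low byte comes first in memory.
So at ascending addresses the bytes are D2 C1 15 CD 17 48.

D2 C1 15 CD 17 48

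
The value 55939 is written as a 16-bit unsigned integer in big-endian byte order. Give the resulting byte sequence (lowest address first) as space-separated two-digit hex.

55939 in hexadecimal, padded to 16 bits, is 0xDA83.
Split into bytes (most-significant first): DA 83.
Big-endian stores the most-significant byte at the lowest address.
So the memory order matches the most-significant-first order: DA 83.

DA 83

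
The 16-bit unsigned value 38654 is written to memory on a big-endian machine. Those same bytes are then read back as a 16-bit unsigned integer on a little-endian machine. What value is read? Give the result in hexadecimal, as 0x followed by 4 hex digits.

0xFE96

38654 in 16-bit hexadecimal is 0x96FE.
Stored big-endian, the bytes at ascending addresses are 96 FE.
Read back as little-endian, the first byte is least significant, giving 0xFE96.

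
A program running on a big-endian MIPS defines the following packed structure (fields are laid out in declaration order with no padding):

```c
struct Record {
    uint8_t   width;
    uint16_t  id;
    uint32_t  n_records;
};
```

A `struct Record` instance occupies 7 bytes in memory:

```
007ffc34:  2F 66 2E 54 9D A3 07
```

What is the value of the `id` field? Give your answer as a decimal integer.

`id` follows `width` (1 byte), so it starts at byte offset 1 and occupies 2 bytes.
Bytes at offsets 1..2: 66 2E.
Big-endian stores the most-significant byte at the lowest address.
The bytes are already most-significant first: 0x662E.
0x662E = 26158.

26158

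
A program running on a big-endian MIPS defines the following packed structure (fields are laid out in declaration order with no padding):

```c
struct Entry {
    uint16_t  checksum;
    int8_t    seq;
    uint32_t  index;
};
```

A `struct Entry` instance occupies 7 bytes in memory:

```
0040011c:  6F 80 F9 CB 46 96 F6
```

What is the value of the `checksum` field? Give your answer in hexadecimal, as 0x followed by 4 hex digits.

0x6F80

`checksum` is the first field, at byte offset 0, occupying 2 bytes.
Bytes at offsets 0..1: 6F 80.
Big-endian: lowest address holds the most-significant byte.
The bytes are already most-significant first: 0x6F80.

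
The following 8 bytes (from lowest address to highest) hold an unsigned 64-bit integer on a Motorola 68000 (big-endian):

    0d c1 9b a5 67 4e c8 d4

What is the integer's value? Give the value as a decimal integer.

991244527703345364

Big-endian: lowest address holds the most-significant byte.
The bytes are already most-significant first: 0x0DC19BA5674EC8D4.
0x0DC19BA5674EC8D4 = 991244527703345364.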